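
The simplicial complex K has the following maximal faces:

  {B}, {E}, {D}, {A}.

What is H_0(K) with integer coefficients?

H_0 = Z^4.

Take the total order A < B < D < E on the vertex set. Then K (dimension 0) consists of the simplices:

  0-simplices (4): A, B, D, E

so the chain groups are C_0 ≅ Z^4.

Computing H_k = (kernel of ∂_k) / (image of ∂_{k+1}):

  H_0: rank C_0 − rank ∂_1 = 4 − 0 = 4, and there is no ∂_1, so H_0 = Z^4.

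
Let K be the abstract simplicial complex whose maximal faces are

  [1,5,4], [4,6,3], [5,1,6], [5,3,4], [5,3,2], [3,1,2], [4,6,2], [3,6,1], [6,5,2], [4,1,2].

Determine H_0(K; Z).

H_0 ≅ Z.

We work with the vertex ordering 1 < 2 < 3 < 4 < 5 < 6. The simplices of K, each written with vertices in increasing order, are:

  0-simplices (6): [1], [2], [3], [4], [5], [6]
  1-simplices (15): [1,2], [1,3], [1,4], [1,5], [1,6], [2,3], [2,4], [2,5], [2,6], [3,4], [3,5], [3,6], [4,5], [4,6], [5,6]
  2-simplices (10): [1,2,3], [1,2,4], [1,3,6], [1,4,5], [1,5,6], [2,3,5], [2,4,6], [2,5,6], [3,4,5], [3,4,6]

Hence C_0 ≅ Z^6, C_1 ≅ Z^15, C_2 ≅ Z^10.

Boundary ∂_1: C_1 → C_0 maps an edge to its endpoints' difference, ∂[p,q] = q − p. For instance
  ∂[2,4] = [4] − [2].
The 6×15 boundary matrix has rank 5 and Smith normal form diag(1,1,1,1,1).

The boundary map ∂_2: C_2 → C_1 acts by ∂[p,q,r] = [q,r] − [p,r] + [p,q]. For instance
  ∂[1,5,6] = [5,6] − [1,6] + [1,5],
  ∂[2,4,6] = [4,6] − [2,6] + [2,4].
As a 15×10 matrix over Z this has rank 10, with invariant factors (1,1,1,1,1,1,1,1,1,2).

From H_k ≅ ker(∂_k) / im(∂_{k+1}) we obtain:

  H_0: rank C_0 − rank ∂_1 = 6 − 5 = 1, and the invariant factors of ∂_1 are all 1, so H_0 = Z.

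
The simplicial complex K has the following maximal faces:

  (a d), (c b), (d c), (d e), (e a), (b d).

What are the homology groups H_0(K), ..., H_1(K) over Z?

H_0 ≅ Z,  H_1 ≅ Z^2.

We work with the vertex ordering a < b < c < d < e. The simplices of K, each written with vertices in increasing order, are:

  0-simplices (5): a, b, c, d, e
  1-simplices (6): ad, ae, bc, bd, cd, de

Hence C_0 ≅ Z^5, C_1 ≅ Z^6.

Boundary ∂_1: C_1 → C_0 sends each edge [p,q] (with p < q) to q − p. For instance
  ∂ae = e − a.
The 5×6 boundary matrix has rank 4 and Smith normal form diag(1,1,1,1).

Reading off H_k = ker ∂_k / im ∂_{k+1}:

  H_0: rank C_0 − rank ∂_1 = 5 − 4 = 1, and the invariant factors of ∂_1 are all 1, so H_0 ≅ Z.
  H_1: rank ker ∂_1 − rank ∂_2 = (6 − 4) − 0 = 2, and there is no ∂_2, so H_1 ≅ Z^2.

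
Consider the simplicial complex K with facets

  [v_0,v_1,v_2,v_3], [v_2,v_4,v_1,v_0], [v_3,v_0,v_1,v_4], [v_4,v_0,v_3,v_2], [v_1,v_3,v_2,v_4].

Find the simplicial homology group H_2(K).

H_2 ≅ 0.

K has 5 vertices, 10 edges, 10 triangles, 5 3-simplices.
rank ∂_2 = 6, rank ∂_3 = 4 ⇒ b_2 = 10 − 6 − 4 = 0; all invariant factors of ∂_3 are 1 so no torsion. So H_2 ≅ 0.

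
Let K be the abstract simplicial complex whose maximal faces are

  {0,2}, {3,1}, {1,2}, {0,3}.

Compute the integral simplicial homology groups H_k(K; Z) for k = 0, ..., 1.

H_0 ≅ Z,  H_1 ≅ Z.

Order the vertices as 0 < 1 < 2 < 3. Listing each simplex with vertices in this order, K has dimension 1 with simplices:

  0-simplices (4): [0], [1], [2], [3]
  1-simplices (4): [0,2], [0,3], [1,2], [1,3]

Hence C_0 ≅ Z^4, C_1 ≅ Z^4.

∂_1: C_1 → C_0 sends each edge [p,q] (with p < q) to q − p.
The resulting 4×4 matrix has rank 3, and its Smith normal form has invariant factors (1,1,1).

Now H_k = ker ∂_k / im ∂_{k+1}, so:

  H_0: rank C_0 − rank ∂_1 = 4 − 3 = 1, and the invariant factors of ∂_1 are all 1, so H_0 ≅ Z.
  H_1: rank ker ∂_1 − rank ∂_2 = (4 − 3) − 0 = 1, and there is no ∂_2, so H_1 ≅ Z.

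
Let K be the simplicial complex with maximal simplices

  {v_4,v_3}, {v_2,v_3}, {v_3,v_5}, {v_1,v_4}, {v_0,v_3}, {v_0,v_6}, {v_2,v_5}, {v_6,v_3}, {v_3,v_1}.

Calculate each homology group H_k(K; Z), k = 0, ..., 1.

H_0 = Z,  H_1 = Z^3.

Fix the vertex order v_0 < v_1 < v_2 < v_3 < v_4 < v_5 < v_6 and write every simplex with vertices in increasing order. Then dim K = 1 and the simplices of K are:

  0-simplices (7): [v_0], [v_1], [v_2], [v_3], [v_4], [v_5], [v_6]
  1-simplices (9): [v_0,v_3], [v_0,v_6], [v_1,v_3], [v_1,v_4], [v_2,v_3], [v_2,v_5], [v_3,v_4], [v_3,v_5], [v_3,v_6]

Hence C_0 ≅ Z^7, C_1 ≅ Z^9.

Boundary ∂_1: C_1 → C_0 sends each edge [p,q] (with p < q) to q − p. For instance
  ∂[v_3,v_4] = [v_4] − [v_3].
As a 7×9 matrix over Z this has rank 6, with invariant factors (1,1,1,1,1,1).

Now H_k = ker ∂_k / im ∂_{k+1}, so:

  H_0: rank C_0 − rank ∂_1 = 7 − 6 = 1, and the invariant factors of ∂_1 are all 1, so H_0 = Z.
  H_1: rank ker ∂_1 − rank ∂_2 = (9 − 6) − 0 = 3, and there is no ∂_2, so H_1 = Z^3.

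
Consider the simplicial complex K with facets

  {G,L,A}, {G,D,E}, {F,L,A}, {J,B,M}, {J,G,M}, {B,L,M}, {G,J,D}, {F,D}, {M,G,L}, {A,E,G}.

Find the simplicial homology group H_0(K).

H_0 = Z.

Fix the vertex order A < B < D < E < F < G < J < L < M and write every simplex with vertices in increasing order. Then dim K = 2 and the simplices of K are:

  0-simplices (9): A, B, D, E, F, G, J, L, M
  1-simplices (18): AE, AF, AG, AL, BJ, BL, BM, DE, DF, DG, DJ, EG, FL, GJ, GL, GM, JM, LM
  2-simplices (9): AEG, AFL, AGL, BJM, BLM, DEG, DGJ, GJM, GLM

so the chain groups are C_0 ≅ Z^9, C_1 ≅ Z^18, C_2 ≅ Z^9.

Boundary ∂_1: C_1 → C_0 maps an edge to its endpoints' difference, ∂[p,q] = q − p. For instance
  ∂GL = L − G.
The 9×18 boundary matrix has rank 8 and Smith normal form diag(1,1,1,1,1,1,1,1).

The boundary map ∂_2: C_2 → C_1 acts by ∂[p,q,r] = [q,r] − [p,r] + [p,q]. For instance
  ∂AFL = FL − AL + AF,
  ∂GLM = LM − GM + GL.
As a 18×9 matrix over Z this has rank 9, with invariant factors (1,1,1,1,1,1,1,1,1).

Computing H_k = (kernel of ∂_k) / (image of ∂_{k+1}):

  H_0: rank C_0 − rank ∂_1 = 9 − 8 = 1, and the invariant factors of ∂_1 are all 1, so H_0 = Z.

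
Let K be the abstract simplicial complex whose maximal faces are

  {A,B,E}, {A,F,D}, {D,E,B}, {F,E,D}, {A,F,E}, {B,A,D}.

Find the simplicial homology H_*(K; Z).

H_0 ≅ Z,  H_1 = 0,  H_2 ≅ Z.

Order the vertices as A < B < D < E < F. Listing each simplex with vertices in this order, K has dimension 2 with simplices:

  0-simplices (5): A, B, D, E, F
  1-simplices (9): AB, AD, AE, AF, BD, BE, DE, DF, EF
  2-simplices (6): ABD, ABE, ADF, AEF, BDE, DEF

so the chain groups are C_0 ≅ Z^5, C_1 ≅ Z^9, C_2 ≅ Z^6.

Boundary ∂_1: C_1 → C_0 sends each edge [p,q] (with p < q) to q − p. For instance
  ∂DE = E − D.
This gives a 5×9 integer matrix of rank 4; reducing to Smith normal form yields diagonal entries (1,1,1,1).

∂_2: C_2 → C_1 acts by ∂[p,q,r] = [q,r] − [p,r] + [p,q]. For instance
  ∂BDE = DE − BE + BD,
  ∂ADF = DF − AF + AD.
This gives a 9×6 integer matrix of rank 5; reducing to Smith normal form yields diagonal entries (1,1,1,1,1).

Now H_k = ker ∂_k / im ∂_{k+1}, so:

  H_0: rank C_0 − rank ∂_1 = 5 − 4 = 1, and the invariant factors of ∂_1 are all 1, so H_0 = Z.
  H_1: rank ker ∂_1 − rank ∂_2 = (9 − 4) − 5 = 0, and the invariant factors of ∂_2 are all 1, so H_1 = 0.
  H_2: rank ker ∂_2 − rank ∂_3 = (6 − 5) − 0 = 1, and there is no ∂_3, so H_2 = Z.

As a check, the Euler characteristic is 5 − 9 + 6 = 2, which agrees with 1 − 0 + 1 = 2.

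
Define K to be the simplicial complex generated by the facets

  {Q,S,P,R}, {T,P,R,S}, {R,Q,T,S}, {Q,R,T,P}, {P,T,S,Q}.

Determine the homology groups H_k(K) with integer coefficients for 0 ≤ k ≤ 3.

H_0 ≅ Z,  H_1 = 0,  H_2 = 0,  H_3 ≅ Z.

Order the vertices as P < Q < R < S < T. Listing each simplex with vertices in this order, K has dimension 3 with simplices:

  0-simplices (5): P, Q, R, S, T
  1-simplices (10): PQ, PR, PS, PT, QR, QS, QT, RS, RT, ST
  2-simplices (10): PQR, PQS, PQT, PRS, PRT, PST, QRS, QRT, QST, RST
  3-simplices (5): PQRS, PQRT, PQST, PRST, QRST

giving chain groups C_0 ≅ Z^5, C_1 ≅ Z^10, C_2 ≅ Z^10, C_3 ≅ Z^5.

The boundary map ∂_1: C_1 → C_0 sends each edge [p,q] (with p < q) to q − p.
This gives a 5×10 integer matrix of rank 4; reducing to Smith normal form yields diagonal entries (1,1,1,1).

The boundary map ∂_2: C_2 → C_1 acts by ∂[p,q,r] = [q,r] − [p,r] + [p,q]. For instance
  ∂PQR = QR − PR + PQ,
  ∂PQS = QS − PS + PQ.
The 10×10 boundary matrix has rank 6 and Smith normal form diag(1,1,1,1,1,1).

∂_3: C_3 → C_2 sends each 3-simplex σ to the alternating sum Σ_i (−1)^i (σ with its i-th vertex removed). For instance
  ∂PQRS = QRS − PRS + PQS − PQR,
  ∂PQRT = QRT − PRT + PQT − PQR.
This gives a 10×5 integer matrix of rank 4; reducing to Smith normal form yields diagonal entries (1,1,1,1).

Now H_k = ker ∂_k / im ∂_{k+1}, so:

  H_0: rank C_0 − rank ∂_1 = 5 − 4 = 1, and the invariant factors of ∂_1 are all 1, so H_0 = Z.
  H_1: rank ker ∂_1 − rank ∂_2 = (10 − 4) − 6 = 0, and the invariant factors of ∂_2 are all 1, so H_1 = 0.
  H_2: rank ker ∂_2 − rank ∂_3 = (10 − 6) − 4 = 0, and the invariant factors of ∂_3 are all 1, so H_2 = 0.
  H_3: rank ker ∂_3 − rank ∂_4 = (5 − 4) − 0 = 1, and there is no ∂_4, so H_3 = Z.

(K is a triangulation of the 3-sphere S^3.)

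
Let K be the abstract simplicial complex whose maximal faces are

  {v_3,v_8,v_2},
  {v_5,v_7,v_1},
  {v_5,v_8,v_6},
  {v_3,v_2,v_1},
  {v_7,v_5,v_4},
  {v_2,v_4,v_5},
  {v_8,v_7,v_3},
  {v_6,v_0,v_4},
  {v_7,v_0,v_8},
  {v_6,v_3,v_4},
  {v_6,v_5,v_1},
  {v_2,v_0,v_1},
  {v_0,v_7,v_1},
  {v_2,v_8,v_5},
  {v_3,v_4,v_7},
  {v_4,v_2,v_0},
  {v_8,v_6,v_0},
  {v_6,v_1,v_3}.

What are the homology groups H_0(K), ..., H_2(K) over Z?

H_0 = Z,  H_1 = Z^2,  H_2 = Z.

We work with the vertex ordering v_0 < v_1 < v_2 < v_3 < v_4 < v_5 < v_6 < v_7 < v_8. The simplices of K, each written with vertices in increasing order, are:

  0-simplices (9): [v_0], [v_1], [v_2], [v_3], [v_4], [v_5], [v_6], [v_7], [v_8]
  1-simplices (27): (27 of them)
  2-simplices (18): (18 of them)

giving chain groups C_0 ≅ Z^9, C_1 ≅ Z^27, C_2 ≅ Z^18.

The boundary map ∂_1: C_1 → C_0 is given by ∂[p,q] = [q] − [p].
The 9×27 boundary matrix has rank 8 and Smith normal form diag(1,1,1,1,1,1,1,1).

∂_2: C_2 → C_1 acts by ∂[p,q,r] = [q,r] − [p,r] + [p,q]. For instance
  ∂[v_0,v_1,v_7] = [v_1,v_7] − [v_0,v_7] + [v_0,v_1],
  ∂[v_1,v_3,v_6] = [v_3,v_6] − [v_1,v_6] + [v_1,v_3].
As a 27×18 matrix over Z this has rank 17, with invariant factors (1,1,1,1,1,1,1,1,1,1,1,1,1,1,1,1,1).

Computing H_k = (kernel of ∂_k) / (image of ∂_{k+1}):

  H_0: rank C_0 − rank ∂_1 = 9 − 8 = 1, and the invariant factors of ∂_1 are all 1, so H_0 = Z.
  H_1: rank ker ∂_1 − rank ∂_2 = (27 − 8) − 17 = 2, and the invariant factors of ∂_2 are all 1, so H_1 = Z^2.
  H_2: rank ker ∂_2 − rank ∂_3 = (18 − 17) − 0 = 1, and there is no ∂_3, so H_2 = Z.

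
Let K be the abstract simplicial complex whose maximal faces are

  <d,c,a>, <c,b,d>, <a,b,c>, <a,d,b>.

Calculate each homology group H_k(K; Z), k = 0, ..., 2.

Fix the vertex order a < b < c < d and write every simplex with vertices in increasing order. Then dim K = 2 and the simplices of K are:

  0-simplices (4): a, b, c, d
  1-simplices (6): ab, ac, ad, bc, bd, cd
  2-simplices (4): abc, abd, acd, bcd

so the chain groups are C_0 ≅ Z^4, C_1 ≅ Z^6, C_2 ≅ Z^4.

The boundary map ∂_1: C_1 → C_0 is given by ∂[p,q] = [q] − [p]. For instance
  ∂ac = c − a.
As a 4×6 matrix over Z this has rank 3, with invariant factors (1,1,1).

The boundary map ∂_2: C_2 → C_1 acts by ∂[p,q,r] = [q,r] − [p,r] + [p,q]. For instance
  ∂bcd = cd − bd + bc,
  ∂acd = cd − ad + ac.
The resulting 6×4 matrix has rank 3, and its Smith normal form has invariant factors (1,1,1).

Reading off H_k = ker ∂_k / im ∂_{k+1}:

  H_0: rank C_0 − rank ∂_1 = 4 − 3 = 1, and the invariant factors of ∂_1 are all 1, so H_0 ≅ Z.
  H_1: rank ker ∂_1 − rank ∂_2 = (6 − 3) − 3 = 0, and the invariant factors of ∂_2 are all 1, so H_1 ≅ 0.
  H_2: rank ker ∂_2 − rank ∂_3 = (4 − 3) − 0 = 1, and there is no ∂_3, so H_2 ≅ Z.

As a check, the Euler characteristic is 4 − 6 + 4 = 2, which agrees with 1 − 0 + 1 = 2.

H_0 ≅ Z,  H_1 = 0,  H_2 ≅ Z.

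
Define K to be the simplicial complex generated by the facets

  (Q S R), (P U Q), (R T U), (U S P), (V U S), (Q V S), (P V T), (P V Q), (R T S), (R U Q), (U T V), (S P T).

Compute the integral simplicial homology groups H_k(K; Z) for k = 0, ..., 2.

We work with the vertex ordering P < Q < R < S < T < U < V. The simplices of K, each written with vertices in increasing order, are:

  0-simplices (7): P, Q, R, S, T, U, V
  1-simplices (18): PQ, PS, PT, PU, PV, QR, QS, QU, QV, RS, RT, RU, ST, SU, SV, TU, TV, UV
  2-simplices (12): PQU, PQV, PST, PSU, PTV, QRS, QRU, QSV, RST, RTU, SUV, TUV

Hence C_0 ≅ Z^7, C_1 ≅ Z^18, C_2 ≅ Z^12.

Boundary ∂_1: C_1 → C_0 is given by ∂[p,q] = [q] − [p].
The resulting 7×18 matrix has rank 6, and its Smith normal form has invariant factors (1,1,1,1,1,1).

Boundary ∂_2: C_2 → C_1 acts by ∂[p,q,r] = [q,r] − [p,r] + [p,q]. For instance
  ∂RST = ST − RT + RS,
  ∂TUV = UV − TV + TU.
The 18×12 boundary matrix has rank 12 and Smith normal form diag(1,1,1,1,1,1,1,1,1,1,1,2).

Computing H_k = (kernel of ∂_k) / (image of ∂_{k+1}):

  H_0: rank C_0 − rank ∂_1 = 7 − 6 = 1, and the invariant factors of ∂_1 are all 1, so H_0 = Z.
  H_1: rank ker ∂_1 − rank ∂_2 = (18 − 6) − 12 = 0, and ∂_2 has invariant factor 2 > 1, so H_1 = Z_2.
  H_2: rank ker ∂_2 − rank ∂_3 = (12 − 12) − 0 = 0, and there is no ∂_3, so H_2 = 0.

H_0 = Z,  H_1 = Z_2,  H_2 = 0.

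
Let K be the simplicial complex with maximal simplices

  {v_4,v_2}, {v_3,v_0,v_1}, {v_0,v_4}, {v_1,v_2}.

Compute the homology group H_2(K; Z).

K has 5 vertices, 6 edges, 1 triangle.
rank ∂_2 = 1, rank ∂_3 = 0 ⇒ b_2 = 1 − 1 − 0 = 0. So H_2 = 0.

H_2 ≅ 0.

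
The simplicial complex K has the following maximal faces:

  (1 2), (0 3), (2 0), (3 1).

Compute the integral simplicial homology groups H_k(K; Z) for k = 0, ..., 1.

Take the total order 0 < 1 < 2 < 3 on the vertex set. Then K (dimension 1) consists of the simplices:

  0-simplices (4): [0], [1], [2], [3]
  1-simplices (4): [0,2], [0,3], [1,2], [1,3]

so the chain groups are C_0 ≅ Z^4, C_1 ≅ Z^4.

The boundary map ∂_1: C_1 → C_0 maps an edge to its endpoints' difference, ∂[p,q] = q − p.
The resulting 4×4 matrix has rank 3, and its Smith normal form has invariant factors (1,1,1).

Computing H_k = (kernel of ∂_k) / (image of ∂_{k+1}):

  H_0: rank C_0 − rank ∂_1 = 4 − 3 = 1, and the invariant factors of ∂_1 are all 1, so H_0 ≅ Z.
  H_1: rank ker ∂_1 − rank ∂_2 = (4 − 3) − 0 = 1, and there is no ∂_2, so H_1 ≅ Z.

As a check, the Euler characteristic is 4 − 4 = 0, which agrees with 1 − 1 = 0.

H_0 ≅ Z,  H_1 ≅ Z.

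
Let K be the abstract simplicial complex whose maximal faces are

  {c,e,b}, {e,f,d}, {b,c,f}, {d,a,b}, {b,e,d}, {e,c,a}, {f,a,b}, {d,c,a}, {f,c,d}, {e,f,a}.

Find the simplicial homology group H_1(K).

H_1 ≅ Z/2.

We work with the vertex ordering a < b < c < d < e < f. The simplices of K, each written with vertices in increasing order, are:

  0-simplices (6): a, b, c, d, e, f
  1-simplices (15): ab, ac, ad, ae, af, bc, bd, be, bf, cd, ce, cf, de, df, ef
  2-simplices (10): abd, abf, acd, ace, aef, bce, bcf, bde, cdf, def

so the chain groups are C_0 ≅ Z^6, C_1 ≅ Z^15, C_2 ≅ Z^10.

The boundary map ∂_1: C_1 → C_0 is given by ∂[p,q] = [q] − [p]. For instance
  ∂ce = e − c.
The resulting 6×15 matrix has rank 5, and its Smith normal form has invariant factors (1,1,1,1,1).

The boundary map ∂_2: C_2 → C_1 sends each 2-simplex [p,q,r] to [q,r] − [p,r] + [p,q]. For instance
  ∂def = ef − df + de,
  ∂cdf = df − cf + cd.
The 15×10 boundary matrix has rank 10 and Smith normal form diag(1,1,1,1,1,1,1,1,1,2).

Computing H_k = (kernel of ∂_k) / (image of ∂_{k+1}):

  H_1: rank ker ∂_1 − rank ∂_2 = (15 − 5) − 10 = 0, and ∂_2 has invariant factor 2 > 1, so H_1 ≅ Z/2.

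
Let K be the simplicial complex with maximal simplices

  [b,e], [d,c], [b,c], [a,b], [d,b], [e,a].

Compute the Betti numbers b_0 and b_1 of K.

b_0 = 1, b_1 = 2.

Take the total order a < b < c < d < e on the vertex set. Then K (dimension 1) consists of the simplices:

  0-simplices (5): a, b, c, d, e
  1-simplices (6): ab, ae, bc, bd, be, cd

so the chain groups are C_0 ≅ Z^5, C_1 ≅ Z^6.

∂_1: C_1 → C_0 sends each edge [p,q] (with p < q) to q − p.
The resulting 5×6 matrix has rank 4, and its Smith normal form has invariant factors (1,1,1,1).

From H_k ≅ ker(∂_k) / im(∂_{k+1}) we obtain:

  H_0: rank C_0 − rank ∂_1 = 5 − 4 = 1, and the invariant factors of ∂_1 are all 1, so H_0 = Z.
  H_1: rank ker ∂_1 − rank ∂_2 = (6 − 4) − 0 = 2, and there is no ∂_2, so H_1 = Z^2.

As a check, the Euler characteristic is 5 − 6 = -1, which agrees with 1 − 2 = -1.

Hence the Betti numbers are b_0 = 1, b_1 = 2.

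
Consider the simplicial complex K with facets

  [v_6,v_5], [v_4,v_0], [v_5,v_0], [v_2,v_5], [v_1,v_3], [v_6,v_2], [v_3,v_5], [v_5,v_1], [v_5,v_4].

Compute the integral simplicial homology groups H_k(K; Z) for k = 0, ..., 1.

Take the total order v_0 < v_1 < v_2 < v_3 < v_4 < v_5 < v_6 on the vertex set. Then K (dimension 1) consists of the simplices:

  0-simplices (7): [v_0], [v_1], [v_2], [v_3], [v_4], [v_5], [v_6]
  1-simplices (9): [v_0,v_4], [v_0,v_5], [v_1,v_3], [v_1,v_5], [v_2,v_5], [v_2,v_6], [v_3,v_5], [v_4,v_5], [v_5,v_6]

so the chain groups are C_0 ≅ Z^7, C_1 ≅ Z^9.

Boundary ∂_1: C_1 → C_0 maps an edge to its endpoints' difference, ∂[p,q] = q − p. For instance
  ∂[v_0,v_5] = [v_5] − [v_0].
This gives a 7×9 integer matrix of rank 6; reducing to Smith normal form yields diagonal entries (1,1,1,1,1,1).

Now H_k = ker ∂_k / im ∂_{k+1}, so:

  H_0: rank C_0 − rank ∂_1 = 7 − 6 = 1, and the invariant factors of ∂_1 are all 1, so H_0 = Z.
  H_1: rank ker ∂_1 − rank ∂_2 = (9 − 6) − 0 = 3, and there is no ∂_2, so H_1 = Z^3.

H_0 = Z,  H_1 = Z^3.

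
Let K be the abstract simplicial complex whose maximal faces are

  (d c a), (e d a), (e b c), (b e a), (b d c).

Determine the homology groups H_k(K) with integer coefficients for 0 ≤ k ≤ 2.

Fix the vertex order a < b < c < d < e and write every simplex with vertices in increasing order. Then dim K = 2 and the simplices of K are:

  0-simplices (5): a, b, c, d, e
  1-simplices (10): ab, ac, ad, ae, bc, bd, be, cd, ce, de
  2-simplices (5): abe, acd, ade, bcd, bce

giving chain groups C_0 ≅ Z^5, C_1 ≅ Z^10, C_2 ≅ Z^5.

Boundary ∂_1: C_1 → C_0 sends each edge [p,q] (with p < q) to q − p.
The 5×10 boundary matrix has rank 4 and Smith normal form diag(1,1,1,1).

The boundary map ∂_2: C_2 → C_1 acts by ∂[p,q,r] = [q,r] − [p,r] + [p,q]. For instance
  ∂acd = cd − ad + ac,
  ∂bcd = cd − bd + bc.
The 10×5 boundary matrix has rank 5 and Smith normal form diag(1,1,1,1,1).

Computing H_k = (kernel of ∂_k) / (image of ∂_{k+1}):

  H_0: rank C_0 − rank ∂_1 = 5 − 4 = 1, and the invariant factors of ∂_1 are all 1, so H_0 = Z.
  H_1: rank ker ∂_1 − rank ∂_2 = (10 − 4) − 5 = 1, and the invariant factors of ∂_2 are all 1, so H_1 = Z.
  H_2: rank ker ∂_2 − rank ∂_3 = (5 − 5) − 0 = 0, and there is no ∂_3, so H_2 = 0.

H_0 = Z,  H_1 = Z,  H_2 = 0.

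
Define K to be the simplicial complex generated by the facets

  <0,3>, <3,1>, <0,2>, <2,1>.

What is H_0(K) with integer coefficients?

H_0 = Z.

We work with the vertex ordering 0 < 1 < 2 < 3. The simplices of K, each written with vertices in increasing order, are:

  0-simplices (4): [0], [1], [2], [3]
  1-simplices (4): [0,2], [0,3], [1,2], [1,3]

Hence C_0 ≅ Z^4, C_1 ≅ Z^4.

Boundary ∂_1: C_1 → C_0 maps an edge to its endpoints' difference, ∂[p,q] = q − p. For instance
  ∂[0,2] = [2] − [0].
This gives a 4×4 integer matrix of rank 3; reducing to Smith normal form yields diagonal entries (1,1,1).

Computing H_k = (kernel of ∂_k) / (image of ∂_{k+1}):

  H_0: rank C_0 − rank ∂_1 = 4 − 3 = 1, and the invariant factors of ∂_1 are all 1, so H_0 ≅ Z.

(K is a triangulation of the circle S^1.)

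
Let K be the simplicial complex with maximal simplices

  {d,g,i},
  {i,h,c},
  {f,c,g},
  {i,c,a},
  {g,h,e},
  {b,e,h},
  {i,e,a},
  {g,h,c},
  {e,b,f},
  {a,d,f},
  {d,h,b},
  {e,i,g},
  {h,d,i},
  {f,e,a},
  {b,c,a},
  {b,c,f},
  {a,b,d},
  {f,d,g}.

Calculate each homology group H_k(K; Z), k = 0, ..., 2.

H_0 ≅ Z,  H_1 ≅ Z ⊕ Z/2,  H_2 = 0.

We work with the vertex ordering a < b < c < d < e < f < g < h < i. The simplices of K, each written with vertices in increasing order, are:

  0-simplices (9): a, b, c, d, e, f, g, h, i
  1-simplices (27): ab, ac, ad, ae, af, ai, bc, bd, be, bf, bh, cf, cg, ch, ci, df, dg, dh, di, ef, eg, eh, ei, fg, gh, gi, hi
  2-simplices (18): abc, abd, aci, adf, aef, aei, bcf, bdh, bef, beh, cfg, cgh, chi, dfg, dgi, dhi, egh, egi

giving chain groups C_0 ≅ Z^9, C_1 ≅ Z^27, C_2 ≅ Z^18.

∂_1: C_1 → C_0 sends each edge [p,q] (with p < q) to q − p. For instance
  ∂cg = g − c.
This gives a 9×27 integer matrix of rank 8; reducing to Smith normal form yields diagonal entries (1,1,1,1,1,1,1,1).

Boundary ∂_2: C_2 → C_1 maps a triangle to the signed sum of its edges. For instance
  ∂egi = gi − ei + eg,
  ∂dfg = fg − dg + df.
As a 27×18 matrix over Z this has rank 18, with invariant factors (1,1,1,1,1,1,1,1,1,1,1,1,1,1,1,1,1,2).

From H_k ≅ ker(∂_k) / im(∂_{k+1}) we obtain:

  H_0: rank C_0 − rank ∂_1 = 9 − 8 = 1, and the invariant factors of ∂_1 are all 1, so H_0 ≅ Z.
  H_1: rank ker ∂_1 − rank ∂_2 = (27 − 8) − 18 = 1, and ∂_2 has invariant factor 2 > 1, so H_1 ≅ Z ⊕ Z/2.
  H_2: rank ker ∂_2 − rank ∂_3 = (18 − 18) − 0 = 0, and there is no ∂_3, so H_2 ≅ 0.

(K is a triangulation of the Klein bottle.)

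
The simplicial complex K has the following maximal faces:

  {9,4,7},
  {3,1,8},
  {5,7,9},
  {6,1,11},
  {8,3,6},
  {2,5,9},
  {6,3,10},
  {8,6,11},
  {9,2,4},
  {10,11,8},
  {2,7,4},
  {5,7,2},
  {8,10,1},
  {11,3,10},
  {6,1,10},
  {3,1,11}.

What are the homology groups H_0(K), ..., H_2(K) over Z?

Order the vertices as 1 < 2 < 3 < 4 < 5 < 6 < 7 < 8 < 9 < 10 < 11. Listing each simplex with vertices in this order, K has dimension 2 with simplices:

  0-simplices (11): [1], [2], [3], [4], [5], [6], [7], [8], [9], [10], [11]
  1-simplices (24): (24 of them)
  2-simplices (16): [1,3,8], [1,3,11], [1,6,10], [1,6,11], [1,8,10], [2,4,7], [2,4,9], [2,5,7], [2,5,9], [3,6,8], [3,6,10], [3,10,11], [4,7,9], [5,7,9], [6,8,11], [8,10,11]

giving chain groups C_0 ≅ Z^11, C_1 ≅ Z^24, C_2 ≅ Z^16.

∂_1: C_1 → C_0 sends each edge [p,q] (with p < q) to q − p.
The resulting 11×24 matrix has rank 9, and its Smith normal form has invariant factors (1,1,1,1,1,1,1,1,1).

The boundary map ∂_2: C_2 → C_1 sends each 2-simplex [p,q,r] to [q,r] − [p,r] + [p,q]. For instance
  ∂[1,6,10] = [6,10] − [1,10] + [1,6],
  ∂[1,6,11] = [6,11] − [1,11] + [1,6].
The resulting 24×16 matrix has rank 15, and its Smith normal form has invariant factors (1,1,1,1,1,1,1,1,1,1,1,1,1,1,2).

From H_k ≅ ker(∂_k) / im(∂_{k+1}) we obtain:

  H_0: rank C_0 − rank ∂_1 = 11 − 9 = 2, and the invariant factors of ∂_1 are all 1, so H_0 = Z^2.
  H_1: rank ker ∂_1 − rank ∂_2 = (24 − 9) − 15 = 0, and ∂_2 has invariant factor 2 > 1, so H_1 = Z/2Z.
  H_2: rank ker ∂_2 − rank ∂_3 = (16 − 15) − 0 = 1, and there is no ∂_3, so H_2 = Z.

(K is a triangulation of the disjoint union of the 2-sphere S^2 and the real projective plane RP^2.)

H_0 ≅ Z^2,  H_1 ≅ Z/2Z,  H_2 ≅ Z.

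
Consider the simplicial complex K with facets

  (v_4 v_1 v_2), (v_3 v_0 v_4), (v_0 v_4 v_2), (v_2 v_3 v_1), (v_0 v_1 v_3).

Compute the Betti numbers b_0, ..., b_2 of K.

K has 5 vertices, 10 edges, 5 triangles.
rank ∂_0 = 0, rank ∂_1 = 4 ⇒ b_0 = 5 − 0 − 4 = 1; all invariant factors of ∂_1 are 1 so no torsion. So H_0 = Z.
rank ∂_1 = 4, rank ∂_2 = 5 ⇒ b_1 = 10 − 4 − 5 = 1; all invariant factors of ∂_2 are 1 so no torsion. So H_1 = Z.
rank ∂_2 = 5, rank ∂_3 = 0 ⇒ b_2 = 5 − 5 − 0 = 0. So H_2 = 0.

b_0 = 1, b_1 = 1, b_2 = 0.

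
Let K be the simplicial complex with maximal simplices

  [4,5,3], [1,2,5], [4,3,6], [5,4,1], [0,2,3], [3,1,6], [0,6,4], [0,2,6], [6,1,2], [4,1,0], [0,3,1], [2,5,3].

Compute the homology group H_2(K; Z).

Order the vertices as 0 < 1 < 2 < 3 < 4 < 5 < 6. Listing each simplex with vertices in this order, K has dimension 2 with simplices:

  0-simplices (7): [0], [1], [2], [3], [4], [5], [6]
  1-simplices (18): [0,1], [0,2], [0,3], [0,4], [0,6], [1,2], [1,3], [1,4], [1,5], [1,6], [2,3], [2,5], [2,6], [3,4], [3,5], [3,6], [4,5], [4,6]
  2-simplices (12): [0,1,3], [0,1,4], [0,2,3], [0,2,6], [0,4,6], [1,2,5], [1,2,6], [1,3,6], [1,4,5], [2,3,5], [3,4,5], [3,4,6]

giving chain groups C_0 ≅ Z^7, C_1 ≅ Z^18, C_2 ≅ Z^12.

The boundary map ∂_1: C_1 → C_0 is given by ∂[p,q] = [q] − [p]. For instance
  ∂[3,4] = [4] − [3].
The 7×18 boundary matrix has rank 6 and Smith normal form diag(1,1,1,1,1,1).

∂_2: C_2 → C_1 sends each 2-simplex [p,q,r] to [q,r] − [p,r] + [p,q]. For instance
  ∂[0,2,3] = [2,3] − [0,3] + [0,2],
  ∂[0,1,4] = [1,4] − [0,4] + [0,1].
As a 18×12 matrix over Z this has rank 12, with invariant factors (1,1,1,1,1,1,1,1,1,1,1,2).

Reading off H_k = ker ∂_k / im ∂_{k+1}:

  H_2: rank ker ∂_2 − rank ∂_3 = (12 − 12) − 0 = 0, and there is no ∂_3, so H_2 ≅ 0.

(K is a triangulation of the real projective plane RP^2.)

H_2 = 0.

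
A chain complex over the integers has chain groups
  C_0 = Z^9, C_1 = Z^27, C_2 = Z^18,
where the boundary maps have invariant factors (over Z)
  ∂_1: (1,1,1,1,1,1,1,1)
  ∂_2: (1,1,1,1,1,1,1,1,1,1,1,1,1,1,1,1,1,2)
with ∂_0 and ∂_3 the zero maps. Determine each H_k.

H_0 = Z,  H_1 = Z ⊕ Z/2,  H_2 = 0.

H_0: b_0 = 9 − 0 − 8 = 1; torsion from ∂_1 factors > 1: none. So H_0 = Z.
H_1: b_1 = 27 − 8 − 18 = 1; torsion from ∂_2 factors > 1: [2]. So H_1 = Z ⊕ Z/2.
H_2: b_2 = 18 − 18 − 0 = 0; torsion from ∂_3 factors > 1: none. So H_2 = 0.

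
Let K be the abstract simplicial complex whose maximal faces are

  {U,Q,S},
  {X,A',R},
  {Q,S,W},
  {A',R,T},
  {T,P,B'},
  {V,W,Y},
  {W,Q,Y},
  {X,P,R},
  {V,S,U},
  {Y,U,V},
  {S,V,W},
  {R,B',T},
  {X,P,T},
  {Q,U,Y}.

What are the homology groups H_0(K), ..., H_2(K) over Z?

H_0 ≅ Z^2,  H_1 ≅ Z,  H_2 ≅ Z.

We work with the vertex ordering P < Q < R < S < T < U < V < W < X < Y < A' < B'. The simplices of K, each written with vertices in increasing order, are:

  0-simplices (12): [P], [Q], [R], [S], [T], [U], [V], [W], [X], [Y], [A'], [B']
  1-simplices (24): (24 of them)
  2-simplices (14): [P,R,X], [P,T,X], [P,T,B'], [Q,S,U], [Q,S,W], [Q,U,Y], [Q,W,Y], [R,T,A'], [R,T,B'], [R,X,A'], [S,U,V], [S,V,W], [U,V,Y], [V,W,Y]

Hence C_0 ≅ Z^12, C_1 ≅ Z^24, C_2 ≅ Z^14.

The boundary map ∂_1: C_1 → C_0 sends each edge [p,q] (with p < q) to q − p. For instance
  ∂[R,T] = [T] − [R].
This gives a 12×24 integer matrix of rank 10; reducing to Smith normal form yields diagonal entries (1,1,1,1,1,1,1,1,1,1).

∂_2: C_2 → C_1 acts by ∂[p,q,r] = [q,r] − [p,r] + [p,q]. For instance
  ∂[Q,U,Y] = [U,Y] − [Q,Y] + [Q,U],
  ∂[Q,S,W] = [S,W] − [Q,W] + [Q,S].
As a 24×14 matrix over Z this has rank 13, with invariant factors (1,1,1,1,1,1,1,1,1,1,1,1,1).

Reading off H_k = ker ∂_k / im ∂_{k+1}:

  H_0: rank C_0 − rank ∂_1 = 12 − 10 = 2, and the invariant factors of ∂_1 are all 1, so H_0 = Z^2.
  H_1: rank ker ∂_1 − rank ∂_2 = (24 − 10) − 13 = 1, and the invariant factors of ∂_2 are all 1, so H_1 = Z.
  H_2: rank ker ∂_2 − rank ∂_3 = (14 − 13) − 0 = 1, and there is no ∂_3, so H_2 = Z.

As a check, the Euler characteristic is 12 − 24 + 14 = 2, which agrees with 2 − 1 + 1 = 2.
(K is a triangulation of the disjoint union of the 2-sphere S^2 and the cylinder S^1 x I.)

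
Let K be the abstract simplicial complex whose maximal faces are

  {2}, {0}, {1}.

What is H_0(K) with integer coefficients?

We work with the vertex ordering 0 < 1 < 2. The simplices of K, each written with vertices in increasing order, are:

  0-simplices (3): [0], [1], [2]

so the chain groups are C_0 ≅ Z^3.

Reading off H_k = ker ∂_k / im ∂_{k+1}:

  H_0: rank C_0 − rank ∂_1 = 3 − 0 = 3, and there is no ∂_1, so H_0 ≅ Z^3.

H_0 = Z^3.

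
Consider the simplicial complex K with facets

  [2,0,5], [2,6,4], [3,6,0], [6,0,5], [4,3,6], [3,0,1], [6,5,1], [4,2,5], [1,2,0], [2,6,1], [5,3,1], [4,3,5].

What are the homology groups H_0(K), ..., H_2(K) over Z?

We work with the vertex ordering 0 < 1 < 2 < 3 < 4 < 5 < 6. The simplices of K, each written with vertices in increasing order, are:

  0-simplices (7): [0], [1], [2], [3], [4], [5], [6]
  1-simplices (18): [0,1], [0,2], [0,3], [0,5], [0,6], [1,2], [1,3], [1,5], [1,6], [2,4], [2,5], [2,6], [3,4], [3,5], [3,6], [4,5], [4,6], [5,6]
  2-simplices (12): [0,1,2], [0,1,3], [0,2,5], [0,3,6], [0,5,6], [1,2,6], [1,3,5], [1,5,6], [2,4,5], [2,4,6], [3,4,5], [3,4,6]

so the chain groups are C_0 ≅ Z^7, C_1 ≅ Z^18, C_2 ≅ Z^12.

The boundary map ∂_1: C_1 → C_0 maps an edge to its endpoints' difference, ∂[p,q] = q − p. For instance
  ∂[2,5] = [5] − [2].
This gives a 7×18 integer matrix of rank 6; reducing to Smith normal form yields diagonal entries (1,1,1,1,1,1).

The boundary map ∂_2: C_2 → C_1 acts by ∂[p,q,r] = [q,r] − [p,r] + [p,q]. For instance
  ∂[3,4,6] = [4,6] − [3,6] + [3,4],
  ∂[1,2,6] = [2,6] − [1,6] + [1,2].
As a 18×12 matrix over Z this has rank 12, with invariant factors (1,1,1,1,1,1,1,1,1,1,1,2).

Now H_k = ker ∂_k / im ∂_{k+1}, so:

  H_0: rank C_0 − rank ∂_1 = 7 − 6 = 1, and the invariant factors of ∂_1 are all 1, so H_0 ≅ Z.
  H_1: rank ker ∂_1 − rank ∂_2 = (18 − 6) − 12 = 0, and ∂_2 has invariant factor 2 > 1, so H_1 ≅ Z_2.
  H_2: rank ker ∂_2 − rank ∂_3 = (12 − 12) − 0 = 0, and there is no ∂_3, so H_2 ≅ 0.

As a check, the Euler characteristic is 7 − 18 + 12 = 1, which agrees with 1 − 0 + 0 = 1.

H_0 = Z,  H_1 = Z_2,  H_2 = 0.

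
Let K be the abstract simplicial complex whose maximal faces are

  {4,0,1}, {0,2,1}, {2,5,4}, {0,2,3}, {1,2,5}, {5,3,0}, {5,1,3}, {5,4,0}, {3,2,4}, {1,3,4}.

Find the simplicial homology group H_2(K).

Order the vertices as 0 < 1 < 2 < 3 < 4 < 5. Listing each simplex with vertices in this order, K has dimension 2 with simplices:

  0-simplices (6): [0], [1], [2], [3], [4], [5]
  1-simplices (15): [0,1], [0,2], [0,3], [0,4], [0,5], [1,2], [1,3], [1,4], [1,5], [2,3], [2,4], [2,5], [3,4], [3,5], [4,5]
  2-simplices (10): [0,1,2], [0,1,4], [0,2,3], [0,3,5], [0,4,5], [1,2,5], [1,3,4], [1,3,5], [2,3,4], [2,4,5]

giving chain groups C_0 ≅ Z^6, C_1 ≅ Z^15, C_2 ≅ Z^10.

The boundary map ∂_1: C_1 → C_0 maps an edge to its endpoints' difference, ∂[p,q] = q − p. For instance
  ∂[1,2] = [2] − [1].
The resulting 6×15 matrix has rank 5, and its Smith normal form has invariant factors (1,1,1,1,1).

The boundary map ∂_2: C_2 → C_1 acts by ∂[p,q,r] = [q,r] − [p,r] + [p,q]. For instance
  ∂[1,3,5] = [3,5] − [1,5] + [1,3],
  ∂[2,3,4] = [3,4] − [2,4] + [2,3].
The resulting 15×10 matrix has rank 10, and its Smith normal form has invariant factors (1,1,1,1,1,1,1,1,1,2).

Reading off H_k = ker ∂_k / im ∂_{k+1}:

  H_2: rank ker ∂_2 − rank ∂_3 = (10 − 10) − 0 = 0, and there is no ∂_3, so H_2 = 0.

H_2 ≅ 0.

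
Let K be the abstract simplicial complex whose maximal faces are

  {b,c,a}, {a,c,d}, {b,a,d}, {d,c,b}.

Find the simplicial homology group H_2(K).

K has 4 vertices, 6 edges, 4 triangles.
rank ∂_2 = 3, rank ∂_3 = 0 ⇒ b_2 = 4 − 3 − 0 = 1. So H_2 = Z.

H_2 ≅ Z.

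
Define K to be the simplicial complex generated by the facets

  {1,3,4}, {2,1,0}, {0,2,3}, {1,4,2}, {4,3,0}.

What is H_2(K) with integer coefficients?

H_2 = 0.

Take the total order 0 < 1 < 2 < 3 < 4 on the vertex set. Then K (dimension 2) consists of the simplices:

  0-simplices (5): [0], [1], [2], [3], [4]
  1-simplices (10): [0,1], [0,2], [0,3], [0,4], [1,2], [1,3], [1,4], [2,3], [2,4], [3,4]
  2-simplices (5): [0,1,2], [0,2,3], [0,3,4], [1,2,4], [1,3,4]

Hence C_0 ≅ Z^5, C_1 ≅ Z^10, C_2 ≅ Z^5.

Boundary ∂_1: C_1 → C_0 sends each edge [p,q] (with p < q) to q − p. For instance
  ∂[0,3] = [3] − [0].
This gives a 5×10 integer matrix of rank 4; reducing to Smith normal form yields diagonal entries (1,1,1,1).

Boundary ∂_2: C_2 → C_1 acts by ∂[p,q,r] = [q,r] − [p,r] + [p,q]. For instance
  ∂[1,2,4] = [2,4] − [1,4] + [1,2],
  ∂[0,3,4] = [3,4] − [0,4] + [0,3].
This gives a 10×5 integer matrix of rank 5; reducing to Smith normal form yields diagonal entries (1,1,1,1,1).

Now H_k = ker ∂_k / im ∂_{k+1}, so:

  H_2: rank ker ∂_2 − rank ∂_3 = (5 − 5) − 0 = 0, and there is no ∂_3, so H_2 = 0.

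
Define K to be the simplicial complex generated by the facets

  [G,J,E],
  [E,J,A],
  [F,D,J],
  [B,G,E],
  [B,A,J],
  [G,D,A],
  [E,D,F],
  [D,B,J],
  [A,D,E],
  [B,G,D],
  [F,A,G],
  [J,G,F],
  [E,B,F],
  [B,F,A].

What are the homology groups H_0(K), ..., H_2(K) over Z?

Order the vertices as A < B < D < E < F < G < J. Listing each simplex with vertices in this order, K has dimension 2 with simplices:

  0-simplices (7): A, B, D, E, F, G, J
  1-simplices (21): AB, AD, AE, AF, AG, AJ, BD, BE, BF, BG, BJ, DE, DF, DG, DJ, EF, EG, EJ, FG, FJ, GJ
  2-simplices (14): ABF, ABJ, ADE, ADG, AEJ, AFG, BDG, BDJ, BEF, BEG, DEF, DFJ, EGJ, FGJ

so the chain groups are C_0 ≅ Z^7, C_1 ≅ Z^21, C_2 ≅ Z^14.

Boundary ∂_1: C_1 → C_0 sends each edge [p,q] (with p < q) to q − p.
The resulting 7×21 matrix has rank 6, and its Smith normal form has invariant factors (1,1,1,1,1,1).

∂_2: C_2 → C_1 sends each 2-simplex [p,q,r] to [q,r] − [p,r] + [p,q]. For instance
  ∂AFG = FG − AG + AF,
  ∂DFJ = FJ − DJ + DF.
This gives a 21×14 integer matrix of rank 13; reducing to Smith normal form yields diagonal entries (1,1,1,1,1,1,1,1,1,1,1,1,1).

Reading off H_k = ker ∂_k / im ∂_{k+1}:

  H_0: rank C_0 − rank ∂_1 = 7 − 6 = 1, and the invariant factors of ∂_1 are all 1, so H_0 = Z.
  H_1: rank ker ∂_1 − rank ∂_2 = (21 − 6) − 13 = 2, and the invariant factors of ∂_2 are all 1, so H_1 = Z^2.
  H_2: rank ker ∂_2 − rank ∂_3 = (14 − 13) − 0 = 1, and there is no ∂_3, so H_2 = Z.

As a check, the Euler characteristic is 7 − 21 + 14 = 0, which agrees with 1 − 2 + 1 = 0.

H_0 ≅ Z,  H_1 ≅ Z^2,  H_2 ≅ Z.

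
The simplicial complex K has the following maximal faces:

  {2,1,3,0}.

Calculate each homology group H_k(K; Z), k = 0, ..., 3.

H_0 = Z,  H_1 = 0,  H_2 = 0,  H_3 = 0.

Fix the vertex order 0 < 1 < 2 < 3 and write every simplex with vertices in increasing order. Then dim K = 3 and the simplices of K are:

  0-simplices (4): [0], [1], [2], [3]
  1-simplices (6): [0,1], [0,2], [0,3], [1,2], [1,3], [2,3]
  2-simplices (4): [0,1,2], [0,1,3], [0,2,3], [1,2,3]
  3-simplices (1): [0,1,2,3]

giving chain groups C_0 ≅ Z^4, C_1 ≅ Z^6, C_2 ≅ Z^4, C_3 ≅ Z^1.

∂_1: C_1 → C_0 maps an edge to its endpoints' difference, ∂[p,q] = q − p. For instance
  ∂[0,3] = [3] − [0].
As a 4×6 matrix over Z this has rank 3, with invariant factors (1,1,1).

Boundary ∂_2: C_2 → C_1 maps a triangle to the signed sum of its edges. For instance
  ∂[0,2,3] = [2,3] − [0,3] + [0,2],
  ∂[0,1,2] = [1,2] − [0,2] + [0,1].
As a 6×4 matrix over Z this has rank 3, with invariant factors (1,1,1).

∂_3: C_3 → C_2 sends each 3-simplex σ to the alternating sum Σ_i (−1)^i (σ with its i-th vertex removed). For instance
  ∂[0,1,2,3] = [1,2,3] − [0,2,3] + [0,1,3] − [0,1,2].
The 4×1 boundary matrix has rank 1 and Smith normal form diag(1).

Now H_k = ker ∂_k / im ∂_{k+1}, so:

  H_0: rank C_0 − rank ∂_1 = 4 − 3 = 1, and the invariant factors of ∂_1 are all 1, so H_0 ≅ Z.
  H_1: rank ker ∂_1 − rank ∂_2 = (6 − 3) − 3 = 0, and the invariant factors of ∂_2 are all 1, so H_1 ≅ 0.
  H_2: rank ker ∂_2 − rank ∂_3 = (4 − 3) − 1 = 0, and the invariant factors of ∂_3 are all 1, so H_2 ≅ 0.
  H_3: rank ker ∂_3 − rank ∂_4 = (1 − 1) − 0 = 0, and there is no ∂_4, so H_3 ≅ 0.

(K is a triangulation of the 3-simplex.)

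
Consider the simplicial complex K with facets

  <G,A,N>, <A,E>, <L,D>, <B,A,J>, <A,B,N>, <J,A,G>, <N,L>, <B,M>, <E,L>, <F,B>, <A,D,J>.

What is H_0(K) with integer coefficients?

Order the vertices as A < B < D < E < F < G < J < L < M < N. Listing each simplex with vertices in this order, K has dimension 2 with simplices:

  0-simplices (10): A, B, D, E, F, G, J, L, M, N
  1-simplices (16): AB, AD, AE, AG, AJ, AN, BF, BJ, BM, BN, DJ, DL, EL, GJ, GN, LN
  2-simplices (5): ABJ, ABN, ADJ, AGJ, AGN

so the chain groups are C_0 ≅ Z^10, C_1 ≅ Z^16, C_2 ≅ Z^5.

∂_1: C_1 → C_0 maps an edge to its endpoints' difference, ∂[p,q] = q − p. For instance
  ∂GJ = J − G.
This gives a 10×16 integer matrix of rank 9; reducing to Smith normal form yields diagonal entries (1,1,1,1,1,1,1,1,1).

∂_2: C_2 → C_1 sends each 2-simplex [p,q,r] to [q,r] − [p,r] + [p,q]. For instance
  ∂ABJ = BJ − AJ + AB,
  ∂AGN = GN − AN + AG.
This gives a 16×5 integer matrix of rank 5; reducing to Smith normal form yields diagonal entries (1,1,1,1,1).

Now H_k = ker ∂_k / im ∂_{k+1}, so:

  H_0: rank C_0 − rank ∂_1 = 10 − 9 = 1, and the invariant factors of ∂_1 are all 1, so H_0 ≅ Z.

H_0 ≅ Z.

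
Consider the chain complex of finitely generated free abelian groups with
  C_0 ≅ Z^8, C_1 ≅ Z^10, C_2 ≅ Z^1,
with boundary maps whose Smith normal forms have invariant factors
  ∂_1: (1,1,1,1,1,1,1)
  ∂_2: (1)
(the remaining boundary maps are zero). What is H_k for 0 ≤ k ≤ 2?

H_0 = Z,  H_1 = Z^2,  H_2 = 0.

H_0: b_0 = 8 − 0 − 7 = 1; torsion from ∂_1 factors > 1: none. So H_0 = Z.
H_1: b_1 = 10 − 7 − 1 = 2; torsion from ∂_2 factors > 1: none. So H_1 = Z^2.
H_2: b_2 = 1 − 1 − 0 = 0; torsion from ∂_3 factors > 1: none. So H_2 = 0.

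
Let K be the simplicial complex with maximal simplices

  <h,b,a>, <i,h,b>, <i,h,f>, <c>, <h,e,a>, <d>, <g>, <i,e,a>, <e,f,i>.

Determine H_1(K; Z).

Order the vertices as a < b < c < d < e < f < g < h < i. Listing each simplex with vertices in this order, K has dimension 2 with simplices:

  0-simplices (9): a, b, c, d, e, f, g, h, i
  1-simplices (12): ab, ae, ah, ai, bh, bi, ef, eh, ei, fh, fi, hi
  2-simplices (6): abh, aeh, aei, bhi, efi, fhi

so the chain groups are C_0 ≅ Z^9, C_1 ≅ Z^12, C_2 ≅ Z^6.

Boundary ∂_1: C_1 → C_0 sends each edge [p,q] (with p < q) to q − p.
The 9×12 boundary matrix has rank 5 and Smith normal form diag(1,1,1,1,1).

The boundary map ∂_2: C_2 → C_1 maps a triangle to the signed sum of its edges. For instance
  ∂bhi = hi − bi + bh,
  ∂aeh = eh − ah + ae.
The resulting 12×6 matrix has rank 6, and its Smith normal form has invariant factors (1,1,1,1,1,1).

Now H_k = ker ∂_k / im ∂_{k+1}, so:

  H_1: rank ker ∂_1 − rank ∂_2 = (12 − 5) − 6 = 1, and the invariant factors of ∂_2 are all 1, so H_1 ≅ Z.

H_1 = Z.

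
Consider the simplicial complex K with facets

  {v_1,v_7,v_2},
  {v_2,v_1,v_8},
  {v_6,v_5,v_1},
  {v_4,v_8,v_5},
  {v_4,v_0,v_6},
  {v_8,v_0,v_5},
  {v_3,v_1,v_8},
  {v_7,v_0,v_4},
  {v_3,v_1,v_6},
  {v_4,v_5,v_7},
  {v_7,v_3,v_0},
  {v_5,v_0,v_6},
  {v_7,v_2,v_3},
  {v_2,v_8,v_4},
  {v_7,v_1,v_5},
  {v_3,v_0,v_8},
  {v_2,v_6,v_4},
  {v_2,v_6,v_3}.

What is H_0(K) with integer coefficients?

H_0 ≅ Z.

Take the total order v_0 < v_1 < v_2 < v_3 < v_4 < v_5 < v_6 < v_7 < v_8 on the vertex set. Then K (dimension 2) consists of the simplices:

  0-simplices (9): [v_0], [v_1], [v_2], [v_3], [v_4], [v_5], [v_6], [v_7], [v_8]
  1-simplices (27): (27 of them)
  2-simplices (18): (18 of them)

giving chain groups C_0 ≅ Z^9, C_1 ≅ Z^27, C_2 ≅ Z^18.

The boundary map ∂_1: C_1 → C_0 maps an edge to its endpoints' difference, ∂[p,q] = q − p.
The 9×27 boundary matrix has rank 8 and Smith normal form diag(1,1,1,1,1,1,1,1).

∂_2: C_2 → C_1 maps a triangle to the signed sum of its edges. For instance
  ∂[v_0,v_5,v_6] = [v_5,v_6] − [v_0,v_6] + [v_0,v_5],
  ∂[v_1,v_5,v_7] = [v_5,v_7] − [v_1,v_7] + [v_1,v_5].
This gives a 27×18 integer matrix of rank 18; reducing to Smith normal form yields diagonal entries (1,1,1,1,1,1,1,1,1,1,1,1,1,1,1,1,1,2).

Reading off H_k = ker ∂_k / im ∂_{k+1}:

  H_0: rank C_0 − rank ∂_1 = 9 − 8 = 1, and the invariant factors of ∂_1 are all 1, so H_0 = Z.

(K is a triangulation of the Klein bottle.)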